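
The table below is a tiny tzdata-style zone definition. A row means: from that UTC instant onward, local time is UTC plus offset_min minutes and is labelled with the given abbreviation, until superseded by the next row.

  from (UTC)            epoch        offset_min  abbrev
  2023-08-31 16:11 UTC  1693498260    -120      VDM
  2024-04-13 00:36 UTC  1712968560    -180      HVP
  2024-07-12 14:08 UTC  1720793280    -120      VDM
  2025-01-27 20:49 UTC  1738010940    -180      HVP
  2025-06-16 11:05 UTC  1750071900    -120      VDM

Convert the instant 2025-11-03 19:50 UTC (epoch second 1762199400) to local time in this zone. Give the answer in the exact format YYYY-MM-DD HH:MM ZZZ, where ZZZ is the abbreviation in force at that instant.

Query: 2025-11-03 19:50 UTC
Rule 5/5 (VDM, -02:00): 2025-06-16 11:05 UTC ≤ query < +∞
19·60 + 50 - 120 = 1070 min
1070 = 0·1440 + 1070; 1070 = 17·60 + 50 → 17:50, same day
→ 2025-11-03 17:50 VDM

2025-11-03 17:50 VDM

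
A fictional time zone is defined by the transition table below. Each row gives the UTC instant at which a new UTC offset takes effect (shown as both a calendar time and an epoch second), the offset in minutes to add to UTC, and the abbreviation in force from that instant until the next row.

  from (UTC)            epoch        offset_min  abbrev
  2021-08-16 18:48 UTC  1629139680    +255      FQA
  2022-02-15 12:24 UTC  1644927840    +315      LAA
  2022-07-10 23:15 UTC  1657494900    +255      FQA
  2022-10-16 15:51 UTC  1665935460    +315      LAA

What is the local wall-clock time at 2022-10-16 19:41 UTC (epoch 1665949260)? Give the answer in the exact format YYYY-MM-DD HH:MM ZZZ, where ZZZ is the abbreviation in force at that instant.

Query: 2022-10-16 19:41 UTC
Rule 4/4 (LAA, +05:15): 2022-10-16 15:51 UTC ≤ query < +∞
19·60 + 41 + 315 = 1496 min
1496 = 1·1440 + 56; 56 = 0·60 + 56 → 00:56, 2022-10-16 + 1 day = 2022-10-17
→ 2022-10-17 00:56 LAA

2022-10-17 00:56 LAA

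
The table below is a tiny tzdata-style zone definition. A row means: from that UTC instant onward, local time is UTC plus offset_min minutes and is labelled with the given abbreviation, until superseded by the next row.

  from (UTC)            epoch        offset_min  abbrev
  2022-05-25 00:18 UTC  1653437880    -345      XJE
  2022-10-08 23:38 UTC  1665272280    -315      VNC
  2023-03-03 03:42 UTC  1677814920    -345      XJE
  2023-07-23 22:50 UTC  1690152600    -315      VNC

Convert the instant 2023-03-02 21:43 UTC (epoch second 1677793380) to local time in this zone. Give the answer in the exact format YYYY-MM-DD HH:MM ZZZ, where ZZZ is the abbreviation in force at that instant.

2023-03-02 16:28 VNC

Query: 2023-03-02 21:43 UTC
Rule 2/4 (VNC, -05:15): 2022-10-08 23:38 UTC ≤ query < 2023-03-03 03:42 UTC
21·60 + 43 - 315 = 988 min
988 = 0·1440 + 988; 988 = 16·60 + 28 → 16:28, same day
→ 2023-03-02 16:28 VNC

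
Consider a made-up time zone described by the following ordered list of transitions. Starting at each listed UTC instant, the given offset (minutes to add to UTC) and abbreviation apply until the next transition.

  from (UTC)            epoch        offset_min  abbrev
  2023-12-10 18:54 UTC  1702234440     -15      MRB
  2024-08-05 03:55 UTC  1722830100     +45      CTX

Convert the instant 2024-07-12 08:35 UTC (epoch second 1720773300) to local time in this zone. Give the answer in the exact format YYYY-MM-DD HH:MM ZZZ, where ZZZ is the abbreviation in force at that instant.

Query: 2024-07-12 08:35 UTC
Rule 1/2 (MRB, -00:15): 2023-12-10 18:54 UTC ≤ query < 2024-08-05 03:55 UTC
8·60 + 35 - 15 = 500 min
500 = 0·1440 + 500; 500 = 8·60 + 20 → 08:20, same day
→ 2024-07-12 08:20 MRB

2024-07-12 08:20 MRB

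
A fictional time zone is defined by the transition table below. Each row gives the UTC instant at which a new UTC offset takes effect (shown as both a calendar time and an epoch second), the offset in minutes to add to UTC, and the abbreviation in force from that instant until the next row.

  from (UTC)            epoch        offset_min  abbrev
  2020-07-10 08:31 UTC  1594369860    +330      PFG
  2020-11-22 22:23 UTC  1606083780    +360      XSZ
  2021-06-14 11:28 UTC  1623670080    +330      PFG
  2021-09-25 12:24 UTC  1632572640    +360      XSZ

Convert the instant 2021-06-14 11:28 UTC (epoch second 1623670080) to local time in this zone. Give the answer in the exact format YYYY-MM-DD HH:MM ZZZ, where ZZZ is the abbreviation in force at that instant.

2021-06-14 16:58 PFG

Query: 2021-06-14 11:28 UTC
Rule 3/4 (PFG, +05:30): 2021-06-14 11:28 UTC ≤ query < 2021-09-25 12:24 UTC
11·60 + 28 + 330 = 1018 min
1018 = 0·1440 + 1018; 1018 = 16·60 + 58 → 16:58, same day
→ 2021-06-14 16:58 PFG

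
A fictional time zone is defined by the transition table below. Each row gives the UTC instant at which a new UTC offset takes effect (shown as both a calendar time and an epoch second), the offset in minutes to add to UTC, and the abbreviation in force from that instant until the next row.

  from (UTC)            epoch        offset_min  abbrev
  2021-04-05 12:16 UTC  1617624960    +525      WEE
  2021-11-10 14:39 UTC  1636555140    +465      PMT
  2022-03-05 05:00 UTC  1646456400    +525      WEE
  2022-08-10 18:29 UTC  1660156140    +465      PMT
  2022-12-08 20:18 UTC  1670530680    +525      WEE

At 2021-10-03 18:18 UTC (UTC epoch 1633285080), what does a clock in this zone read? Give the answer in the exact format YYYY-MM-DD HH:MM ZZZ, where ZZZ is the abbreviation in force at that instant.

2021-10-04 03:03 WEE

Query: 2021-10-03 18:18 UTC
Rule 1/5 (WEE, +08:45): 2021-04-05 12:16 UTC ≤ query < 2021-11-10 14:39 UTC
18·60 + 18 + 525 = 1623 min
1623 = 1·1440 + 183; 183 = 3·60 + 3 → 03:03, 2021-10-03 + 1 day = 2021-10-04
→ 2021-10-04 03:03 WEE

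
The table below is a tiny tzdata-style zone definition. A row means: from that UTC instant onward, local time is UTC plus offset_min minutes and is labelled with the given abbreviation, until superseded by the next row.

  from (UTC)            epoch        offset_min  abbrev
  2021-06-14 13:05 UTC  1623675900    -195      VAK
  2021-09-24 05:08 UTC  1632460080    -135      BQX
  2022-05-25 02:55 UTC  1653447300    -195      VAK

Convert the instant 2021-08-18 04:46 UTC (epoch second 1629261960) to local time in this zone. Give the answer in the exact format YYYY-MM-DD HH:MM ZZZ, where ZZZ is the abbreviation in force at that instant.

Query: 2021-08-18 04:46 UTC
Rule 1/3 (VAK, -03:15): 2021-06-14 13:05 UTC ≤ query < 2021-09-24 05:08 UTC
4·60 + 46 - 195 = 91 min
91 = 0·1440 + 91; 91 = 1·60 + 31 → 01:31, same day
→ 2021-08-18 01:31 VAK

2021-08-18 01:31 VAK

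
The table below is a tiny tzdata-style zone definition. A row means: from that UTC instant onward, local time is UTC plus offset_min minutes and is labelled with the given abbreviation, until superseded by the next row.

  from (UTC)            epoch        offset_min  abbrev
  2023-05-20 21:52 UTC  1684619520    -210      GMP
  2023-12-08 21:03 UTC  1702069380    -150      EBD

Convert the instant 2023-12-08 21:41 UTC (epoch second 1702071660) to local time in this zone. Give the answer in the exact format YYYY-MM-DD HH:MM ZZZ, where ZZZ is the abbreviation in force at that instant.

2023-12-08 19:11 EBD

Query: 2023-12-08 21:41 UTC
Rule 2/2 (EBD, -02:30): 2023-12-08 21:03 UTC ≤ query < +∞
21·60 + 41 - 150 = 1151 min
1151 = 0·1440 + 1151; 1151 = 19·60 + 11 → 19:11, same day
→ 2023-12-08 19:11 EBD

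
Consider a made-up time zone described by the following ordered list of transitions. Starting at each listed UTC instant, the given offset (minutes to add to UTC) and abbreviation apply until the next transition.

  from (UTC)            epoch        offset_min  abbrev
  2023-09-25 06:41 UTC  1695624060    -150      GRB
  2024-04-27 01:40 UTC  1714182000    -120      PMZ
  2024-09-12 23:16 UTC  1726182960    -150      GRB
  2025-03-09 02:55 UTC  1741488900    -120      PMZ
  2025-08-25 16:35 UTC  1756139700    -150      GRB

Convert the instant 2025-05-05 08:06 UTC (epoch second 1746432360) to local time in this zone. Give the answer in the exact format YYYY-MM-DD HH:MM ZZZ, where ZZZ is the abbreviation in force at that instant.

2025-05-05 06:06 PMZ

Query: 2025-05-05 08:06 UTC
Rule 4/5 (PMZ, -02:00): 2025-03-09 02:55 UTC ≤ query < 2025-08-25 16:35 UTC
8·60 + 6 - 120 = 366 min
366 = 0·1440 + 366; 366 = 6·60 + 6 → 06:06, same day
→ 2025-05-05 06:06 PMZ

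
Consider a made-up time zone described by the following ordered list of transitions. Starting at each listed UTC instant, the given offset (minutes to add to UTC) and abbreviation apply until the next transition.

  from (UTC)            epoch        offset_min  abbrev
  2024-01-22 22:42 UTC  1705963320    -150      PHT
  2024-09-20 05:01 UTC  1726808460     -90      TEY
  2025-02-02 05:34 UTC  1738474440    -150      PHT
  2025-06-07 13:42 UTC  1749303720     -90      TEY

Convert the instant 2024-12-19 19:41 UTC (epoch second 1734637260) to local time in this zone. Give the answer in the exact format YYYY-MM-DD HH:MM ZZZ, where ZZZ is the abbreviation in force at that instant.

Query: 2024-12-19 19:41 UTC
Rule 2/4 (TEY, -01:30): 2024-09-20 05:01 UTC ≤ query < 2025-02-02 05:34 UTC
19·60 + 41 - 90 = 1091 min
1091 = 0·1440 + 1091; 1091 = 18·60 + 11 → 18:11, same day
→ 2024-12-19 18:11 TEY

2024-12-19 18:11 TEY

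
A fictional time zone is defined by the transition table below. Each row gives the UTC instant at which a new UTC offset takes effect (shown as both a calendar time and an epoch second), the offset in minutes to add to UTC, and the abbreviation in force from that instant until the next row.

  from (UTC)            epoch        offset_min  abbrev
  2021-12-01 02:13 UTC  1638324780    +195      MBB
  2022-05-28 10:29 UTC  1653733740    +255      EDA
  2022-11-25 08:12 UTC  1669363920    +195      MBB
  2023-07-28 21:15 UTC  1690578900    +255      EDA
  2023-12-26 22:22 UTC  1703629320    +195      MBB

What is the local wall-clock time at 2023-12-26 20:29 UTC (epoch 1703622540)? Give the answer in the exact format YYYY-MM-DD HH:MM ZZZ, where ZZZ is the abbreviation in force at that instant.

2023-12-27 00:44 EDA

Query: 2023-12-26 20:29 UTC
Rule 4/5 (EDA, +04:15): 2023-07-28 21:15 UTC ≤ query < 2023-12-26 22:22 UTC
20·60 + 29 + 255 = 1484 min
1484 = 1·1440 + 44; 44 = 0·60 + 44 → 00:44, 2023-12-26 + 1 day = 2023-12-27
→ 2023-12-27 00:44 EDA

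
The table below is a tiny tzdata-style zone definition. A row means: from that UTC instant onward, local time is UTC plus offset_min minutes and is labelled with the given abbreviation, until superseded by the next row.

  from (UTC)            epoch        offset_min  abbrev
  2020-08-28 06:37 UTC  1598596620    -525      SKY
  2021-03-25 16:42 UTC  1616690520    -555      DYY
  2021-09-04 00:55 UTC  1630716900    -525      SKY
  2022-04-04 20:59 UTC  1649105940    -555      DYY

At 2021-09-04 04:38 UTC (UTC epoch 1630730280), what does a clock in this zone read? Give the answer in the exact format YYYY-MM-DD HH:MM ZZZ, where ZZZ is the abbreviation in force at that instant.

2021-09-03 19:53 SKY

Query: 2021-09-04 04:38 UTC
Rule 3/4 (SKY, -08:45): 2021-09-04 00:55 UTC ≤ query < 2022-04-04 20:59 UTC
4·60 + 38 - 525 = -247 min
-247 = -1·1440 + 1193; 1193 = 19·60 + 53 → 19:53, 2021-09-04 - 1 day = 2021-09-03
→ 2021-09-03 19:53 SKY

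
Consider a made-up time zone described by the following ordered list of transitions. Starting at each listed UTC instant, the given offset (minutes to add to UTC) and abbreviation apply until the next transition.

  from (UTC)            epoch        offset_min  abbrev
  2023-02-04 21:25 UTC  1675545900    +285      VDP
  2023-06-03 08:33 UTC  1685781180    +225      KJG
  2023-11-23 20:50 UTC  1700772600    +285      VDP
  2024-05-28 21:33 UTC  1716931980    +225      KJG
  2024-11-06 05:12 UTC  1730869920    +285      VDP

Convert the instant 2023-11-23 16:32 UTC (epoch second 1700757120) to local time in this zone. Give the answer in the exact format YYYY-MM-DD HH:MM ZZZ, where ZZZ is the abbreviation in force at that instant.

2023-11-23 20:17 KJG

Query: 2023-11-23 16:32 UTC
Rule 2/5 (KJG, +03:45): 2023-06-03 08:33 UTC ≤ query < 2023-11-23 20:50 UTC
16·60 + 32 + 225 = 1217 min
1217 = 0·1440 + 1217; 1217 = 20·60 + 17 → 20:17, same day
→ 2023-11-23 20:17 KJG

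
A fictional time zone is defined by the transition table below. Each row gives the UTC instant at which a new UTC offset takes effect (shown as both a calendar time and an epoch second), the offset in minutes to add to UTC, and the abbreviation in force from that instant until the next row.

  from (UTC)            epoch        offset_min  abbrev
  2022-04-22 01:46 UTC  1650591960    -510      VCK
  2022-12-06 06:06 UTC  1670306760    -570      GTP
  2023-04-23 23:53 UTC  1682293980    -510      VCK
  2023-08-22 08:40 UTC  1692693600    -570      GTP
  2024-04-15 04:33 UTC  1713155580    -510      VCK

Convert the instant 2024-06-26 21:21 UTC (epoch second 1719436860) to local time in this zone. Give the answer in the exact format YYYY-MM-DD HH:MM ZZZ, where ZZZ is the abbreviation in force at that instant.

Query: 2024-06-26 21:21 UTC
Rule 5/5 (VCK, -08:30): 2024-04-15 04:33 UTC ≤ query < +∞
21·60 + 21 - 510 = 771 min
771 = 0·1440 + 771; 771 = 12·60 + 51 → 12:51, same day
→ 2024-06-26 12:51 VCK

2024-06-26 12:51 VCK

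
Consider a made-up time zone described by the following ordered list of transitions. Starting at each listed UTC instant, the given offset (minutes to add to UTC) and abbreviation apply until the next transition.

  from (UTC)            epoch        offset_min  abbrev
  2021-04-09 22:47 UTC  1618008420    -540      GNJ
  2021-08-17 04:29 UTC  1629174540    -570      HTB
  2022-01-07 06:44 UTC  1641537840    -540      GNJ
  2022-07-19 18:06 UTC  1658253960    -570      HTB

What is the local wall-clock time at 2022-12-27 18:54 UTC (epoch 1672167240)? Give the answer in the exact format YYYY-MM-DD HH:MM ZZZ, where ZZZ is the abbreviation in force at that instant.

Query: 2022-12-27 18:54 UTC
Rule 4/4 (HTB, -09:30): 2022-07-19 18:06 UTC ≤ query < +∞
18·60 + 54 - 570 = 564 min
564 = 0·1440 + 564; 564 = 9·60 + 24 → 09:24, same day
→ 2022-12-27 09:24 HTB

2022-12-27 09:24 HTB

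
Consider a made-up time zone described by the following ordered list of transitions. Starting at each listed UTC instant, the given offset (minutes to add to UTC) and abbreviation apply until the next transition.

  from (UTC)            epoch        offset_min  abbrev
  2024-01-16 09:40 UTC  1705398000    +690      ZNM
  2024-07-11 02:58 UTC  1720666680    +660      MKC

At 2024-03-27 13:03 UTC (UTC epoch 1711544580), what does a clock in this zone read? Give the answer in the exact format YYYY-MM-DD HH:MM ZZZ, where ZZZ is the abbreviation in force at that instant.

Query: 2024-03-27 13:03 UTC
Rule 1/2 (ZNM, +11:30): 2024-01-16 09:40 UTC ≤ query < 2024-07-11 02:58 UTC
13·60 + 3 + 690 = 1473 min
1473 = 1·1440 + 33; 33 = 0·60 + 33 → 00:33, 2024-03-27 + 1 day = 2024-03-28
→ 2024-03-28 00:33 ZNM

2024-03-28 00:33 ZNM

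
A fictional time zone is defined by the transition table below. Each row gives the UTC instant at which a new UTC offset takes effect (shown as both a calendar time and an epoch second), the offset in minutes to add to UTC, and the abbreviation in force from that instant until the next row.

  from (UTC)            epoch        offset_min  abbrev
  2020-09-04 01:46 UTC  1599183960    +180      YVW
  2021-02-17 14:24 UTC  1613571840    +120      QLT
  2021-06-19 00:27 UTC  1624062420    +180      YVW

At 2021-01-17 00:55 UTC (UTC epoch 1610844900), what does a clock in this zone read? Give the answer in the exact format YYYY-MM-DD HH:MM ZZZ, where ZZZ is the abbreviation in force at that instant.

2021-01-17 03:55 YVW

Query: 2021-01-17 00:55 UTC
Rule 1/3 (YVW, +03:00): 2020-09-04 01:46 UTC ≤ query < 2021-02-17 14:24 UTC
0·60 + 55 + 180 = 235 min
235 = 0·1440 + 235; 235 = 3·60 + 55 → 03:55, same day
→ 2021-01-17 03:55 YVW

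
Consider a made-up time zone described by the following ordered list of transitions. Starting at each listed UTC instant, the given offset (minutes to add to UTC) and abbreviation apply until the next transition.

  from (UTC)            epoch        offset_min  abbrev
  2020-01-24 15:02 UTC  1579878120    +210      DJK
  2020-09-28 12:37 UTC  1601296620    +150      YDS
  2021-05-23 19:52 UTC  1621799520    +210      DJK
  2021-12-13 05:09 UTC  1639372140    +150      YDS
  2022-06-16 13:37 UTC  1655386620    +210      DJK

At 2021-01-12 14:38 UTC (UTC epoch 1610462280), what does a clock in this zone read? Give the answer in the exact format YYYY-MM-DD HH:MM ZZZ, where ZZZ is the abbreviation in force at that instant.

2021-01-12 17:08 YDS

Query: 2021-01-12 14:38 UTC
Rule 2/5 (YDS, +02:30): 2020-09-28 12:37 UTC ≤ query < 2021-05-23 19:52 UTC
14·60 + 38 + 150 = 1028 min
1028 = 0·1440 + 1028; 1028 = 17·60 + 8 → 17:08, same day
→ 2021-01-12 17:08 YDS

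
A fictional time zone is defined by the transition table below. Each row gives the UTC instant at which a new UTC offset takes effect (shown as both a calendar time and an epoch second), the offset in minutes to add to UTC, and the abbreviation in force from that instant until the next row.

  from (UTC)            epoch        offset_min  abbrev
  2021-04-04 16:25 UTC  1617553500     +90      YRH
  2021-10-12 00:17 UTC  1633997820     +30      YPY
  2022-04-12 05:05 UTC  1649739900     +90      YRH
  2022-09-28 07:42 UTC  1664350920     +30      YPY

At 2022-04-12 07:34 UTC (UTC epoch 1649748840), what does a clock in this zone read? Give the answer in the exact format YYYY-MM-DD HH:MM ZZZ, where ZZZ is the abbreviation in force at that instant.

Query: 2022-04-12 07:34 UTC
Rule 3/4 (YRH, +01:30): 2022-04-12 05:05 UTC ≤ query < 2022-09-28 07:42 UTC
7·60 + 34 + 90 = 544 min
544 = 0·1440 + 544; 544 = 9·60 + 4 → 09:04, same day
→ 2022-04-12 09:04 YRH

2022-04-12 09:04 YRH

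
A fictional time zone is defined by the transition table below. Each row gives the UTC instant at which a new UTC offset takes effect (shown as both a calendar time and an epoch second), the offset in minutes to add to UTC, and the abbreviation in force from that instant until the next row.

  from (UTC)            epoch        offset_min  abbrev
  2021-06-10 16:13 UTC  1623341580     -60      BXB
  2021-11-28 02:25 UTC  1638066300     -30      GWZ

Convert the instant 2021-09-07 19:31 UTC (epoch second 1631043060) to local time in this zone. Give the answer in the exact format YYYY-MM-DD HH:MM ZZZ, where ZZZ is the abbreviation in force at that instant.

Query: 2021-09-07 19:31 UTC
Rule 1/2 (BXB, -01:00): 2021-06-10 16:13 UTC ≤ query < 2021-11-28 02:25 UTC
19·60 + 31 - 60 = 1111 min
1111 = 0·1440 + 1111; 1111 = 18·60 + 31 → 18:31, same day
→ 2021-09-07 18:31 BXB

2021-09-07 18:31 BXB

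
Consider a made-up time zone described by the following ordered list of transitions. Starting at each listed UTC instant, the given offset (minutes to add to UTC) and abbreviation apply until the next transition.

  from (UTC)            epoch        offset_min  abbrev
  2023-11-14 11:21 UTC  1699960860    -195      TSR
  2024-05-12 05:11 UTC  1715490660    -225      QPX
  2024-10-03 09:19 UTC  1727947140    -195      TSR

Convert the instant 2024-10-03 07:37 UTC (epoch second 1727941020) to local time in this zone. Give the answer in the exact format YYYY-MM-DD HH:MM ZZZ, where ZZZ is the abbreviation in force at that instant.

Query: 2024-10-03 07:37 UTC
Rule 2/3 (QPX, -03:45): 2024-05-12 05:11 UTC ≤ query < 2024-10-03 09:19 UTC
7·60 + 37 - 225 = 232 min
232 = 0·1440 + 232; 232 = 3·60 + 52 → 03:52, same day
→ 2024-10-03 03:52 QPX

2024-10-03 03:52 QPX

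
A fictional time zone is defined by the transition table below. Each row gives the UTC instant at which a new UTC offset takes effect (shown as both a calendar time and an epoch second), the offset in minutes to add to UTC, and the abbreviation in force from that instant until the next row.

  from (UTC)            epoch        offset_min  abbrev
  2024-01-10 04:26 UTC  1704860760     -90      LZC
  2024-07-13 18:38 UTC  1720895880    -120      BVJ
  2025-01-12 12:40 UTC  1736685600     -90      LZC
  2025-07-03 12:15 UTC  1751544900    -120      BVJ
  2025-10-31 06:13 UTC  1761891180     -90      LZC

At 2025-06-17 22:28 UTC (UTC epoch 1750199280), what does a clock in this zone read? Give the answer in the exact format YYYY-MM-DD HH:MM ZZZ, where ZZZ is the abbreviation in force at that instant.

2025-06-17 20:58 LZC

Query: 2025-06-17 22:28 UTC
Rule 3/5 (LZC, -01:30): 2025-01-12 12:40 UTC ≤ query < 2025-07-03 12:15 UTC
22·60 + 28 - 90 = 1258 min
1258 = 0·1440 + 1258; 1258 = 20·60 + 58 → 20:58, same day
→ 2025-06-17 20:58 LZC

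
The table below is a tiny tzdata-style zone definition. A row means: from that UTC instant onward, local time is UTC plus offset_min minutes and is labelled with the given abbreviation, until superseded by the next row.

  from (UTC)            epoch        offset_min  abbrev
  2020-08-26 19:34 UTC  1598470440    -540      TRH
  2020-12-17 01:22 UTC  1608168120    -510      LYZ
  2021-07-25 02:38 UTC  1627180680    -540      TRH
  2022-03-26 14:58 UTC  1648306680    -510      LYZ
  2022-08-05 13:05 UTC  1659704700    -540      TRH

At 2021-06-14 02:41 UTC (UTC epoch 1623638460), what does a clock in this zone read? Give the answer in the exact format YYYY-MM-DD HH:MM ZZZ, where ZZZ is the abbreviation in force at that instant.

2021-06-13 18:11 LYZ

Query: 2021-06-14 02:41 UTC
Rule 2/5 (LYZ, -08:30): 2020-12-17 01:22 UTC ≤ query < 2021-07-25 02:38 UTC
2·60 + 41 - 510 = -349 min
-349 = -1·1440 + 1091; 1091 = 18·60 + 11 → 18:11, 2021-06-14 - 1 day = 2021-06-13
→ 2021-06-13 18:11 LYZ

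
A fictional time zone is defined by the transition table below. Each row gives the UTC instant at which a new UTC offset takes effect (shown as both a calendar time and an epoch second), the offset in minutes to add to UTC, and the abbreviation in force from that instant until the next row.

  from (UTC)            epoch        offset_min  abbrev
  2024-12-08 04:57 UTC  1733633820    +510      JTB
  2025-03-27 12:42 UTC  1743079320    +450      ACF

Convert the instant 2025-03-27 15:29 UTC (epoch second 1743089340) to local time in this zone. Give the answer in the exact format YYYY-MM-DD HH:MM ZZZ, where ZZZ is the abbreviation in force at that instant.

Query: 2025-03-27 15:29 UTC
Rule 2/2 (ACF, +07:30): 2025-03-27 12:42 UTC ≤ query < +∞
15·60 + 29 + 450 = 1379 min
1379 = 0·1440 + 1379; 1379 = 22·60 + 59 → 22:59, same day
→ 2025-03-27 22:59 ACF

2025-03-27 22:59 ACF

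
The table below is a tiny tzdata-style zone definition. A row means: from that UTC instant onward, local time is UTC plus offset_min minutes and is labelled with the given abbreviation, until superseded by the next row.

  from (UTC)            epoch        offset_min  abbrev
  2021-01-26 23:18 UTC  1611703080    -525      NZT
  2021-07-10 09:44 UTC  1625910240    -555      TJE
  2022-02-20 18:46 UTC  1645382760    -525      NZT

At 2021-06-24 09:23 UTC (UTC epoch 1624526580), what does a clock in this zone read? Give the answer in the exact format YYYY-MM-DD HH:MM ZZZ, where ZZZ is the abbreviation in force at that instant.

2021-06-24 00:38 NZT

Query: 2021-06-24 09:23 UTC
Rule 1/3 (NZT, -08:45): 2021-01-26 23:18 UTC ≤ query < 2021-07-10 09:44 UTC
9·60 + 23 - 525 = 38 min
38 = 0·1440 + 38; 38 = 0·60 + 38 → 00:38, same day
→ 2021-06-24 00:38 NZT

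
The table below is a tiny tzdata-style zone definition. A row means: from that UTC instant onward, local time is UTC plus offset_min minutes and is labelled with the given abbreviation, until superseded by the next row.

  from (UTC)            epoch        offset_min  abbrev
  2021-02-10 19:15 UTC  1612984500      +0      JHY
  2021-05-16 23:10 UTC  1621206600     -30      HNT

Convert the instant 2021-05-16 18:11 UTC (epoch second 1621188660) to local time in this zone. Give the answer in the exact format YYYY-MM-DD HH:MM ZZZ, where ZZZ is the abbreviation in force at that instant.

Query: 2021-05-16 18:11 UTC
Rule 1/2 (JHY, +00:00): 2021-02-10 19:15 UTC ≤ query < 2021-05-16 23:10 UTC
18·60 + 11 + 0 = 1091 min
1091 = 0·1440 + 1091; 1091 = 18·60 + 11 → 18:11, same day
→ 2021-05-16 18:11 JHY

2021-05-16 18:11 JHY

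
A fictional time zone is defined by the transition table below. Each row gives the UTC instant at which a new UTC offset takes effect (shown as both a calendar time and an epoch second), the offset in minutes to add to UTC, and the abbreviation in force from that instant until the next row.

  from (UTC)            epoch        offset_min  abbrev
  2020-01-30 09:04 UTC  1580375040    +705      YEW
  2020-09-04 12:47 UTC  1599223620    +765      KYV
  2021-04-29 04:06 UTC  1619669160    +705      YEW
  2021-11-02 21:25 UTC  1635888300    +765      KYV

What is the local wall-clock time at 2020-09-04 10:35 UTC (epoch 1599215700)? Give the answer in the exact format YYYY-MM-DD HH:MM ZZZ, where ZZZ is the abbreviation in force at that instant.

Query: 2020-09-04 10:35 UTC
Rule 1/4 (YEW, +11:45): 2020-01-30 09:04 UTC ≤ query < 2020-09-04 12:47 UTC
10·60 + 35 + 705 = 1340 min
1340 = 0·1440 + 1340; 1340 = 22·60 + 20 → 22:20, same day
→ 2020-09-04 22:20 YEW

2020-09-04 22:20 YEW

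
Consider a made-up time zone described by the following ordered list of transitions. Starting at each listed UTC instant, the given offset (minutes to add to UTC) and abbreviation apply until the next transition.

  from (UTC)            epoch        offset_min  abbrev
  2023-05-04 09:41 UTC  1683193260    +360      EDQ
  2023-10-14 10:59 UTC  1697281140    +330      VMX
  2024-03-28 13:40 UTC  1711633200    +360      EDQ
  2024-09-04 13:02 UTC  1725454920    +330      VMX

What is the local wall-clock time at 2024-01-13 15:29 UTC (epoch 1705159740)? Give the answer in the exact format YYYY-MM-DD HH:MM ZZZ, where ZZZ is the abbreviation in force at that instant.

Query: 2024-01-13 15:29 UTC
Rule 2/4 (VMX, +05:30): 2023-10-14 10:59 UTC ≤ query < 2024-03-28 13:40 UTC
15·60 + 29 + 330 = 1259 min
1259 = 0·1440 + 1259; 1259 = 20·60 + 59 → 20:59, same day
→ 2024-01-13 20:59 VMX

2024-01-13 20:59 VMX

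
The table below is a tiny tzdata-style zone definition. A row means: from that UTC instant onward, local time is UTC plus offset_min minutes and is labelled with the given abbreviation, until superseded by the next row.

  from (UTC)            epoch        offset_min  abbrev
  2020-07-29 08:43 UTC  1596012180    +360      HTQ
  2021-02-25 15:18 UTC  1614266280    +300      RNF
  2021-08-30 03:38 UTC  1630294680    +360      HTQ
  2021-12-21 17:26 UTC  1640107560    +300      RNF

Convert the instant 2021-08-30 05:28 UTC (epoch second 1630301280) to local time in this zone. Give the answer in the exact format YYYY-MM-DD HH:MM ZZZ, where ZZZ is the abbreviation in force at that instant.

Query: 2021-08-30 05:28 UTC
Rule 3/4 (HTQ, +06:00): 2021-08-30 03:38 UTC ≤ query < 2021-12-21 17:26 UTC
5·60 + 28 + 360 = 688 min
688 = 0·1440 + 688; 688 = 11·60 + 28 → 11:28, same day
→ 2021-08-30 11:28 HTQ

2021-08-30 11:28 HTQ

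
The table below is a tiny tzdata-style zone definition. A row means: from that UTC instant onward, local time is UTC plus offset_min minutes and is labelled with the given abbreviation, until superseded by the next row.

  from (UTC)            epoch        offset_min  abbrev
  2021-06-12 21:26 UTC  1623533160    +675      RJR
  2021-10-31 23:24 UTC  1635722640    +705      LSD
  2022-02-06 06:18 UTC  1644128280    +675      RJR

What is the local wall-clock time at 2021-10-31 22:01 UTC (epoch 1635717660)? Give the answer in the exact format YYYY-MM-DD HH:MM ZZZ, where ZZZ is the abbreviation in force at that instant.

2021-11-01 09:16 RJR

Query: 2021-10-31 22:01 UTC
Rule 1/3 (RJR, +11:15): 2021-06-12 21:26 UTC ≤ query < 2021-10-31 23:24 UTC
22·60 + 1 + 675 = 1996 min
1996 = 1·1440 + 556; 556 = 9·60 + 16 → 09:16, 2021-10-31 + 1 day = 2021-11-01
→ 2021-11-01 09:16 RJR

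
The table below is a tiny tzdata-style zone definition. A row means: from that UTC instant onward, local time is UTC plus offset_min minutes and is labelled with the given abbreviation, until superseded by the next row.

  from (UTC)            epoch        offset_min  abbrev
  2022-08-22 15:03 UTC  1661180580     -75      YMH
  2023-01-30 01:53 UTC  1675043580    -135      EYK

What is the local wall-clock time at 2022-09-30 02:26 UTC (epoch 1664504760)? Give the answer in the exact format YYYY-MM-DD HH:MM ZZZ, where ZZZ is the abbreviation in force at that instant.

2022-09-30 01:11 YMH

Query: 2022-09-30 02:26 UTC
Rule 1/2 (YMH, -01:15): 2022-08-22 15:03 UTC ≤ query < 2023-01-30 01:53 UTC
2·60 + 26 - 75 = 71 min
71 = 0·1440 + 71; 71 = 1·60 + 11 → 01:11, same day
→ 2022-09-30 01:11 YMH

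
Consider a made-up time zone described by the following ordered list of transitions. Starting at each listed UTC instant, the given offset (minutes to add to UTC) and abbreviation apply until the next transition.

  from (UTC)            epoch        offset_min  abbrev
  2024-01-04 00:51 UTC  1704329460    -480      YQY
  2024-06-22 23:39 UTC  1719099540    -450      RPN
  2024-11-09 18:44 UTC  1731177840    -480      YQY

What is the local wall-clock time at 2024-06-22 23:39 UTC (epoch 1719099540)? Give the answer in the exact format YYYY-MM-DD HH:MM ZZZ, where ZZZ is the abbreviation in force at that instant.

Query: 2024-06-22 23:39 UTC
Rule 2/3 (RPN, -07:30): 2024-06-22 23:39 UTC ≤ query < 2024-11-09 18:44 UTC
23·60 + 39 - 450 = 969 min
969 = 0·1440 + 969; 969 = 16·60 + 9 → 16:09, same day
→ 2024-06-22 16:09 RPN

2024-06-22 16:09 RPN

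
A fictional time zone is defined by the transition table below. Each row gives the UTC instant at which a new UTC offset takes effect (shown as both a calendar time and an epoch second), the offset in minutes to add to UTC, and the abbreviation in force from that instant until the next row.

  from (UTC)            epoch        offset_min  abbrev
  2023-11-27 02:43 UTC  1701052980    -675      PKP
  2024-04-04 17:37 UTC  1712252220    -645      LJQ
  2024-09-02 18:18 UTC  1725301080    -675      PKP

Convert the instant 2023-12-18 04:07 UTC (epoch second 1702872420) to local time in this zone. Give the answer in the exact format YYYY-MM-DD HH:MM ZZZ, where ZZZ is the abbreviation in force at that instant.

Query: 2023-12-18 04:07 UTC
Rule 1/3 (PKP, -11:15): 2023-11-27 02:43 UTC ≤ query < 2024-04-04 17:37 UTC
4·60 + 7 - 675 = -428 min
-428 = -1·1440 + 1012; 1012 = 16·60 + 52 → 16:52, 2023-12-18 - 1 day = 2023-12-17
→ 2023-12-17 16:52 PKP

2023-12-17 16:52 PKP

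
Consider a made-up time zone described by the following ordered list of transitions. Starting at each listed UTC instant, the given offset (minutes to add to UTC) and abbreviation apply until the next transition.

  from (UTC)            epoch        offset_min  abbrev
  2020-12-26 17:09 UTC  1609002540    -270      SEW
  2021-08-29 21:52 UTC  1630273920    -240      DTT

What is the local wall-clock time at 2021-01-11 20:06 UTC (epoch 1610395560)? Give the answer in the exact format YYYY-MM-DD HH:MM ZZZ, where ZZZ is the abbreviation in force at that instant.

2021-01-11 15:36 SEW

Query: 2021-01-11 20:06 UTC
Rule 1/2 (SEW, -04:30): 2020-12-26 17:09 UTC ≤ query < 2021-08-29 21:52 UTC
20·60 + 6 - 270 = 936 min
936 = 0·1440 + 936; 936 = 15·60 + 36 → 15:36, same day
→ 2021-01-11 15:36 SEW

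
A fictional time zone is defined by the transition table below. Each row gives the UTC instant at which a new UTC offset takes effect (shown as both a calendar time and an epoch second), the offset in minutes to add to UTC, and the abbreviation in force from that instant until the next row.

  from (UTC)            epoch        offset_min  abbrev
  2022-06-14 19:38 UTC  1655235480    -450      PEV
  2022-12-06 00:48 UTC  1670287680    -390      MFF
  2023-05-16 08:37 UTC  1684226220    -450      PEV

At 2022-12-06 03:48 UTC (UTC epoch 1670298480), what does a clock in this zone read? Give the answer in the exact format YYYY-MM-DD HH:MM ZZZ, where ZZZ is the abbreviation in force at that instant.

2022-12-05 21:18 MFF

Query: 2022-12-06 03:48 UTC
Rule 2/3 (MFF, -06:30): 2022-12-06 00:48 UTC ≤ query < 2023-05-16 08:37 UTC
3·60 + 48 - 390 = -162 min
-162 = -1·1440 + 1278; 1278 = 21·60 + 18 → 21:18, 2022-12-06 - 1 day = 2022-12-05
→ 2022-12-05 21:18 MFF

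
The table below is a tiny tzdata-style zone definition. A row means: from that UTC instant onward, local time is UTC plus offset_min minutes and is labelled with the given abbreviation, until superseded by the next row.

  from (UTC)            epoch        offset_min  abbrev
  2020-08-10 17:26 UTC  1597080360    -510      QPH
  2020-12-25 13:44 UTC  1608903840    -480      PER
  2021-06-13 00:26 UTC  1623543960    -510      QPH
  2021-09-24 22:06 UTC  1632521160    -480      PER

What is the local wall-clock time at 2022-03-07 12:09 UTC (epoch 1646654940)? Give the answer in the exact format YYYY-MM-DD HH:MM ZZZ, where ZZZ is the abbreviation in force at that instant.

Query: 2022-03-07 12:09 UTC
Rule 4/4 (PER, -08:00): 2021-09-24 22:06 UTC ≤ query < +∞
12·60 + 9 - 480 = 249 min
249 = 0·1440 + 249; 249 = 4·60 + 9 → 04:09, same day
→ 2022-03-07 04:09 PER

2022-03-07 04:09 PER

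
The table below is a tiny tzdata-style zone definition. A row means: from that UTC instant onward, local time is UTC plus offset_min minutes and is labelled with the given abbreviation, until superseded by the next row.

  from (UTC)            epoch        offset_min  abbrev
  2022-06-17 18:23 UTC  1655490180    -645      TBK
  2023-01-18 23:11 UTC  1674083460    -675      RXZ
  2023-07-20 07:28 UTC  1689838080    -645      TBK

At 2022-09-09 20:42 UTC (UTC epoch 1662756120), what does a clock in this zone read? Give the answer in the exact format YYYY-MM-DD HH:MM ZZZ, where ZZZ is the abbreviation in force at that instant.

Query: 2022-09-09 20:42 UTC
Rule 1/3 (TBK, -10:45): 2022-06-17 18:23 UTC ≤ query < 2023-01-18 23:11 UTC
20·60 + 42 - 645 = 597 min
597 = 0·1440 + 597; 597 = 9·60 + 57 → 09:57, same day
→ 2022-09-09 09:57 TBK

2022-09-09 09:57 TBK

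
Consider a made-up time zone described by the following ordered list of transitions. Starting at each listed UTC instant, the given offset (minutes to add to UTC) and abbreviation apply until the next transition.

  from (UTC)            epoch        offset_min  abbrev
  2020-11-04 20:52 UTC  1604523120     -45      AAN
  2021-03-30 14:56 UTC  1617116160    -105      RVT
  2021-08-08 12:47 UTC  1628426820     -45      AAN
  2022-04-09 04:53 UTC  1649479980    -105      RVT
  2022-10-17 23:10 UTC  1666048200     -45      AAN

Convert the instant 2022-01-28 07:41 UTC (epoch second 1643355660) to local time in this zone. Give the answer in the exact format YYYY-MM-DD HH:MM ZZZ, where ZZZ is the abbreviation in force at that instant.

2022-01-28 06:56 AAN

Query: 2022-01-28 07:41 UTC
Rule 3/5 (AAN, -00:45): 2021-08-08 12:47 UTC ≤ query < 2022-04-09 04:53 UTC
7·60 + 41 - 45 = 416 min
416 = 0·1440 + 416; 416 = 6·60 + 56 → 06:56, same day
→ 2022-01-28 06:56 AAN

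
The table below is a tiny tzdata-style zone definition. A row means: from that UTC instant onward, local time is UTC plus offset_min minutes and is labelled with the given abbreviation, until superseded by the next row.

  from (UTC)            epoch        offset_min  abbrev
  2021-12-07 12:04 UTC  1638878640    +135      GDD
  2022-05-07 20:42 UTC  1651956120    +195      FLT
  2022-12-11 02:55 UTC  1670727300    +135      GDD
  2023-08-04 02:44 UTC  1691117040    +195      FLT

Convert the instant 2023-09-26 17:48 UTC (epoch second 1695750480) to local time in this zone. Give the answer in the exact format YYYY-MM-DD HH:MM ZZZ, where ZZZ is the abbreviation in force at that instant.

2023-09-26 21:03 FLT

Query: 2023-09-26 17:48 UTC
Rule 4/4 (FLT, +03:15): 2023-08-04 02:44 UTC ≤ query < +∞
17·60 + 48 + 195 = 1263 min
1263 = 0·1440 + 1263; 1263 = 21·60 + 3 → 21:03, same day
→ 2023-09-26 21:03 FLT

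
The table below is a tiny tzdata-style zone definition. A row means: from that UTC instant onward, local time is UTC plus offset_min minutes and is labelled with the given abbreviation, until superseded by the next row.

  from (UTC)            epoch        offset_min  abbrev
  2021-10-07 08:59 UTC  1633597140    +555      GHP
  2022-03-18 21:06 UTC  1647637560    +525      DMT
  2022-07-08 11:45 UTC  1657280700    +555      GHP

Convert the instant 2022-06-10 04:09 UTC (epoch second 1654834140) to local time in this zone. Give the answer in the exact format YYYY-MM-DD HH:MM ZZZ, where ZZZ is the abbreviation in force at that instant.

Query: 2022-06-10 04:09 UTC
Rule 2/3 (DMT, +08:45): 2022-03-18 21:06 UTC ≤ query < 2022-07-08 11:45 UTC
4·60 + 9 + 525 = 774 min
774 = 0·1440 + 774; 774 = 12·60 + 54 → 12:54, same day
→ 2022-06-10 12:54 DMT

2022-06-10 12:54 DMT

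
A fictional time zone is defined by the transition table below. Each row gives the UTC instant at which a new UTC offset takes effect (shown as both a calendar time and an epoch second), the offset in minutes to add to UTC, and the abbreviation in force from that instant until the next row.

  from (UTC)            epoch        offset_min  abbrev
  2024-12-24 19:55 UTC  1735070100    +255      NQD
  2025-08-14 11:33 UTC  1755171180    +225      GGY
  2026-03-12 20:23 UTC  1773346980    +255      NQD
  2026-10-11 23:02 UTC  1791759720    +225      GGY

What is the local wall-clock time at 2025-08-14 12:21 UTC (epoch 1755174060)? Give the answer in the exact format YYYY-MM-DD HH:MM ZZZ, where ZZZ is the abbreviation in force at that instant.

2025-08-14 16:06 GGY

Query: 2025-08-14 12:21 UTC
Rule 2/4 (GGY, +03:45): 2025-08-14 11:33 UTC ≤ query < 2026-03-12 20:23 UTC
12·60 + 21 + 225 = 966 min
966 = 0·1440 + 966; 966 = 16·60 + 6 → 16:06, same day
→ 2025-08-14 16:06 GGY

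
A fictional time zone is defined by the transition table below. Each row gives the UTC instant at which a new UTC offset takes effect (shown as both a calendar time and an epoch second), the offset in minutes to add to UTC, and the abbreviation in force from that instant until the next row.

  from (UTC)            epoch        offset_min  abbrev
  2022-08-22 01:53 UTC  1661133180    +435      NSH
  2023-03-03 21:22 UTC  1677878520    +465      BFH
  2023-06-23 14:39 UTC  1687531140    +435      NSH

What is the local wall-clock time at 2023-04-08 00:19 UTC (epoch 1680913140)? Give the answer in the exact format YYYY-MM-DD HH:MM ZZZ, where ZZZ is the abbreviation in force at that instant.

Query: 2023-04-08 00:19 UTC
Rule 2/3 (BFH, +07:45): 2023-03-03 21:22 UTC ≤ query < 2023-06-23 14:39 UTC
0·60 + 19 + 465 = 484 min
484 = 0·1440 + 484; 484 = 8·60 + 4 → 08:04, same day
→ 2023-04-08 08:04 BFH

2023-04-08 08:04 BFH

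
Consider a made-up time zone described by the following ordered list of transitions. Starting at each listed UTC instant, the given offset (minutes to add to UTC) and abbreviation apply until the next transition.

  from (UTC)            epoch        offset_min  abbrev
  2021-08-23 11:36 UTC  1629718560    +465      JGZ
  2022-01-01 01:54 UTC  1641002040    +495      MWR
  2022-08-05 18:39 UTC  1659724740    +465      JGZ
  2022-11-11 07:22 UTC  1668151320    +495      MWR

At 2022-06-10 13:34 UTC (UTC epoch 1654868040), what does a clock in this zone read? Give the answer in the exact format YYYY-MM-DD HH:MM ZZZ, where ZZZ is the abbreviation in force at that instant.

Query: 2022-06-10 13:34 UTC
Rule 2/4 (MWR, +08:15): 2022-01-01 01:54 UTC ≤ query < 2022-08-05 18:39 UTC
13·60 + 34 + 495 = 1309 min
1309 = 0·1440 + 1309; 1309 = 21·60 + 49 → 21:49, same day
→ 2022-06-10 21:49 MWR

2022-06-10 21:49 MWR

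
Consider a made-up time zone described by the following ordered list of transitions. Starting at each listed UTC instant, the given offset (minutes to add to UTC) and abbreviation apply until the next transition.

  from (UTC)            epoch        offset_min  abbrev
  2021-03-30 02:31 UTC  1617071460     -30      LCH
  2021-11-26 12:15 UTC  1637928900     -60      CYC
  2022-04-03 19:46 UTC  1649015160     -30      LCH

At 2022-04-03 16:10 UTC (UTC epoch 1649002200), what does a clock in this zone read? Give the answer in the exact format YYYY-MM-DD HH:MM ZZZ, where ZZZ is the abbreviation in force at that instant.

2022-04-03 15:10 CYC

Query: 2022-04-03 16:10 UTC
Rule 2/3 (CYC, -01:00): 2021-11-26 12:15 UTC ≤ query < 2022-04-03 19:46 UTC
16·60 + 10 - 60 = 910 min
910 = 0·1440 + 910; 910 = 15·60 + 10 → 15:10, same day
→ 2022-04-03 15:10 CYC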